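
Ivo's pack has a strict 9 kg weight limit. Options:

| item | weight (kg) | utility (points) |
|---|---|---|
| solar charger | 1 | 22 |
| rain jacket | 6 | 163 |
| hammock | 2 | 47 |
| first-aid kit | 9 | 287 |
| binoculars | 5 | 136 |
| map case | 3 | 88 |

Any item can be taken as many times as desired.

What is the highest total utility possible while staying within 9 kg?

287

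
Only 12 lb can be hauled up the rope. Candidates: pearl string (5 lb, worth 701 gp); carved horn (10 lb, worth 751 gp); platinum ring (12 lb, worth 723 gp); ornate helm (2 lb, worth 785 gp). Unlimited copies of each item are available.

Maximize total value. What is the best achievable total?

4710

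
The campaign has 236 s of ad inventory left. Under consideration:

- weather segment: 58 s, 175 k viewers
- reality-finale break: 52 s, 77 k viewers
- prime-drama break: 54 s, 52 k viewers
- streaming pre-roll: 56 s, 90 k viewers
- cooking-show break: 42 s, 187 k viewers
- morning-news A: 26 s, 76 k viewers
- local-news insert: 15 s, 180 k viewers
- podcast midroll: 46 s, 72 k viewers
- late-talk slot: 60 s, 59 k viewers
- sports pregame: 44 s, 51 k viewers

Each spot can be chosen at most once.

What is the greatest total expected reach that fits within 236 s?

Taking the top-ratio spots first gives weather segment + streaming pre-roll + cooking-show break + morning-news A + local-news insert for 708 (197 s).
Dropping streaming pre-roll frees 56 s; slotting in podcast midroll + sports pregame (90 s) lifts the total to 741 at 231 s.

741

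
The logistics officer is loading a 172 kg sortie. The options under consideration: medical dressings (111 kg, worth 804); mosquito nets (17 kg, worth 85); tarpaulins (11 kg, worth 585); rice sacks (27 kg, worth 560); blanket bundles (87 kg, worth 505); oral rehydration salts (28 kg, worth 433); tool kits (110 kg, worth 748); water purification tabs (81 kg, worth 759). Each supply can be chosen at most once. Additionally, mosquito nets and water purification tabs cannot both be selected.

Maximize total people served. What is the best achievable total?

2337

Ranking by ratio (people served/kg): tarpaulins 53.18, rice sacks 20.74, oral rehydration salts 15.46, water purification tabs 9.37.
Tarpaulins + rice sacks + oral rehydration salts + water purification tabs uses 147 of the 172 kg and totals 2337.
Every other selection either busts 172 kg or breaks a pairing rule or fails to beat 2337.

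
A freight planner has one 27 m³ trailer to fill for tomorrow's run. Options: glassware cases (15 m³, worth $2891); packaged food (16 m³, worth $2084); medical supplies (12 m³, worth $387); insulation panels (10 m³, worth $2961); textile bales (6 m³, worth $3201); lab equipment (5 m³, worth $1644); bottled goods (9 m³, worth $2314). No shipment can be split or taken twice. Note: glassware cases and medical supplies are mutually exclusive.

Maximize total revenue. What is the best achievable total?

8476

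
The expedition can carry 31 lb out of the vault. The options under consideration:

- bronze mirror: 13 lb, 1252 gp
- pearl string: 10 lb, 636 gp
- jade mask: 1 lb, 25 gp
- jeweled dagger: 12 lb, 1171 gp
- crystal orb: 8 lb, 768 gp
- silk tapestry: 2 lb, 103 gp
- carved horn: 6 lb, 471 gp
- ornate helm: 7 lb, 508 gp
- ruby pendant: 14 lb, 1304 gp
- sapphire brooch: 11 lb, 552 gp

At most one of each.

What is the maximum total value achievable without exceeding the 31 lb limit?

2894

Taking bronze mirror + jeweled dagger + carved horn: 31 lb used, 2894 in value.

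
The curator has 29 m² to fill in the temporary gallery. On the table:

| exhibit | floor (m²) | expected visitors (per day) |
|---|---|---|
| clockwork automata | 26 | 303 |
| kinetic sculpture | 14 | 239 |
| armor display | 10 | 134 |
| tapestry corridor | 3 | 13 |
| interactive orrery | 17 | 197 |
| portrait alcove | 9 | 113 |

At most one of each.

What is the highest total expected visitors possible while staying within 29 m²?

Ranking by ratio (expected visitors/m²): kinetic sculpture 17.07, armor display 13.40, portrait alcove 12.56, clockwork automata 11.65.
Taking kinetic sculpture + armor display + tapestry corridor: 27 m² used, 386 in expected visitors.
Runner-up kinetic sculpture + armor display tops out at 373.

386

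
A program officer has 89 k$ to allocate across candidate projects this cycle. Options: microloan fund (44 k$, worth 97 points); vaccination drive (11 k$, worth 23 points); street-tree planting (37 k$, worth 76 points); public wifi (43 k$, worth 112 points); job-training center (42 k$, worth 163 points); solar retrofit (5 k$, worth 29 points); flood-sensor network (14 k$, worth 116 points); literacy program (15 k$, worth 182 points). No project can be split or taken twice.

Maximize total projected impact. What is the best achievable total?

513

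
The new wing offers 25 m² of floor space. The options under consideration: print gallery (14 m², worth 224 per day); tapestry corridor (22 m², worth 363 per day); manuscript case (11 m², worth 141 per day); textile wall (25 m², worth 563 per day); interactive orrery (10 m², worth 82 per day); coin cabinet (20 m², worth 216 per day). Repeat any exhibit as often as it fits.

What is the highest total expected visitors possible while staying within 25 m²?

Best packing: textile wall — 25 m², 563 total.
No other feasible combination exceeds 563.

563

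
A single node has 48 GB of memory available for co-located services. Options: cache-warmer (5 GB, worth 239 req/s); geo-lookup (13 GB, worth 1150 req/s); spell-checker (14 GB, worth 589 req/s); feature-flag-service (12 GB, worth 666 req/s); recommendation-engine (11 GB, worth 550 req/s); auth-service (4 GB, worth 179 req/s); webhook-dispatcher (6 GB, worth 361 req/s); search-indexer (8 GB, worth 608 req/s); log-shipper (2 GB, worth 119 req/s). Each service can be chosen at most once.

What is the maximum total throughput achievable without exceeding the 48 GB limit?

3203

Filling by ratio: cache-warmer + geo-lookup + feature-flag-service + webhook-dispatcher + search-indexer + log-shipper for 3143, with 2 GB left unused.
The 2 GB tied up in log-shipper is better spent on auth-service — total rises to 3203 (48 GB).
Every other selection either busts 48 GB or fails to beat 3203.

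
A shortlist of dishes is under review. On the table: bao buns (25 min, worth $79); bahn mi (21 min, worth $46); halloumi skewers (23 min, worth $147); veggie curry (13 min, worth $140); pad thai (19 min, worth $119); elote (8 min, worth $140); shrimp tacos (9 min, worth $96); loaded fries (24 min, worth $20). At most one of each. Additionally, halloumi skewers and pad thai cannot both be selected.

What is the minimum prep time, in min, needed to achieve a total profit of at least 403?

44

Look for the lowest-prep combination reaching 403.
halloumi skewers + veggie curry + elote reaches 427 using 44 min.
No combination under 44 min hits 403.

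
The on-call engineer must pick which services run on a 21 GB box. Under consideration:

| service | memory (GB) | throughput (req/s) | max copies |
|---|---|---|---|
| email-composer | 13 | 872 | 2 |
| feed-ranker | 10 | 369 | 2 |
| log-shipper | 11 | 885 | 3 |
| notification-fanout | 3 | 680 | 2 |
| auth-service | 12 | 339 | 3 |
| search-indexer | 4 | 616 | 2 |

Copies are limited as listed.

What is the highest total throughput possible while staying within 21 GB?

2861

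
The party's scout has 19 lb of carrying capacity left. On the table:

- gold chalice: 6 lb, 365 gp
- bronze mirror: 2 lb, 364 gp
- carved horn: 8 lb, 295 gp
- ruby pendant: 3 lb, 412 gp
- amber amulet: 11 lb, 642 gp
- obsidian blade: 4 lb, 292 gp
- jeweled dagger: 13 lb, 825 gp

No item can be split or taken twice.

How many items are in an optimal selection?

3

Best achievable value is 1601.
For example bronze mirror + ruby pendant + jeweled dagger achieves it, using 18 lb.
Any selection reaching 1601 contains exactly 3 items.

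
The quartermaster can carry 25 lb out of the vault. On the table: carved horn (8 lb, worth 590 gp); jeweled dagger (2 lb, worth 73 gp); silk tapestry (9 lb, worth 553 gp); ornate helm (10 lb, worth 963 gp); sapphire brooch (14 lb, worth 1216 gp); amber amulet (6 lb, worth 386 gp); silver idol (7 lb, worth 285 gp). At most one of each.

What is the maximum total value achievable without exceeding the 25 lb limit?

Density check — ornate helm 96.30, sapphire brooch 86.86, carved horn 73.75 are the best per lb.
Taking ornate helm + sapphire brooch: 24 lb used, 2179 in value.
The spare 1 lb is too small for any remaining item, and no exchange beats 2179.

2179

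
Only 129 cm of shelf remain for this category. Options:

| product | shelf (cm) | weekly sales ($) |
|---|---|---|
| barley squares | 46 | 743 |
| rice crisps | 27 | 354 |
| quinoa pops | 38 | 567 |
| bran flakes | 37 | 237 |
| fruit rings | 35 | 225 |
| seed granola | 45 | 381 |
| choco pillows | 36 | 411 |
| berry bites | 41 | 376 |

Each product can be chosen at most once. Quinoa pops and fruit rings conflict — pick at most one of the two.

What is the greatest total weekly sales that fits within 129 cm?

1721

Taking the top-ratio products first gives barley squares + rice crisps + quinoa pops for 1664 (111 cm).
Replace rice crisps with choco pillows: the trade gains 57 net, giving 1721 at 120 cm.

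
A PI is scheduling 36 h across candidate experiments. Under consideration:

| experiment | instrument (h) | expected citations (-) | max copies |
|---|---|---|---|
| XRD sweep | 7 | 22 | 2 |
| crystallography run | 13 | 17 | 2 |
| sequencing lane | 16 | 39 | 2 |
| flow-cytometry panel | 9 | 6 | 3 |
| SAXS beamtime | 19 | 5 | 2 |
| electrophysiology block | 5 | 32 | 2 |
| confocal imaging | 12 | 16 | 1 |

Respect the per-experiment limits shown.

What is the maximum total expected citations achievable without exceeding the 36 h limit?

125

Greedy by ratio would take 2×XRD sweep + 2×electrophysiology block + confocal imaging: 36 h used, total 124.
Replace XRD sweep and confocal imaging with sequencing lane: the trade gains 1 net, giving 125 at 33 h.
Every other selection either busts 36 h or exceeds an availability limit or fails to beat 125.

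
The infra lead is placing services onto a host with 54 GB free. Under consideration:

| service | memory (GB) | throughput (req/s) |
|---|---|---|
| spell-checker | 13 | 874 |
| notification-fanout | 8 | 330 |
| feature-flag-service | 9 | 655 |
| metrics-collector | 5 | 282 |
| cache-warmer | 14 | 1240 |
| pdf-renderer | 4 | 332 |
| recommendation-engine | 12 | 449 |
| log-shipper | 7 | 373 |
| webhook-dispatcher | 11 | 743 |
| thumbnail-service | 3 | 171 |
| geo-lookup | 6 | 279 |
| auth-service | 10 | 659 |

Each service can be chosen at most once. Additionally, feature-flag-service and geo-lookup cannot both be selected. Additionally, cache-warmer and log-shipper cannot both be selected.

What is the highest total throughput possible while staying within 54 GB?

4015

Spell-checker + feature-flag-service + cache-warmer + pdf-renderer + webhook-dispatcher + thumbnail-service uses 54 of the 54 GB and totals 4015.
Nothing else feasible within 54 GB beats 4015.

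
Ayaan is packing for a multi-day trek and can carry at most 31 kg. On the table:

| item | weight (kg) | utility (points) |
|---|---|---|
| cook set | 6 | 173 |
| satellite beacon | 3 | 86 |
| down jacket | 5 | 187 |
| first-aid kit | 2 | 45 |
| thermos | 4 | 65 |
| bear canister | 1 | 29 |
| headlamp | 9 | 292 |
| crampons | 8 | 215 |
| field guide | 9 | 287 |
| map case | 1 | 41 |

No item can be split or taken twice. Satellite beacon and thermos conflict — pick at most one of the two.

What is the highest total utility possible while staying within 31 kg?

1009

Best packing: cook set + down jacket + bear canister + headlamp + field guide + map case — 31 kg, 1009 total.
Nothing else feasible within 31 kg beats 1009.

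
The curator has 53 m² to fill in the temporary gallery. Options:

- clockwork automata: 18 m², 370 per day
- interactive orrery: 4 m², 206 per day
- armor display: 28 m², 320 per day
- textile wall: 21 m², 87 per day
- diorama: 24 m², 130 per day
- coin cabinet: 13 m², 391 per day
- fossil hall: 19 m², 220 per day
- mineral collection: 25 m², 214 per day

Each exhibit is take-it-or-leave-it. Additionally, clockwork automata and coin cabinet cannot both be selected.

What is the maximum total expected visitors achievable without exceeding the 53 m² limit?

917

Density check — interactive orrery 51.50, coin cabinet 30.08, clockwork automata 20.56, fossil hall 11.58 are the best per m².
Best packing: interactive orrery + armor display + coin cabinet — 45 m², 917 total.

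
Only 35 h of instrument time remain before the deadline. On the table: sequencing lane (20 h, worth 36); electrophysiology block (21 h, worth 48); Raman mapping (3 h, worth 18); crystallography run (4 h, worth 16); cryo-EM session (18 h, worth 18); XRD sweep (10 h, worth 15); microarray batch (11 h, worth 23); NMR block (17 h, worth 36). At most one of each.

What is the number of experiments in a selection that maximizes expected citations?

Optimal total is 93.
Raman mapping + crystallography run + microarray batch + NMR block hits 93 at 35 h.
All optima have 4 experiments.

4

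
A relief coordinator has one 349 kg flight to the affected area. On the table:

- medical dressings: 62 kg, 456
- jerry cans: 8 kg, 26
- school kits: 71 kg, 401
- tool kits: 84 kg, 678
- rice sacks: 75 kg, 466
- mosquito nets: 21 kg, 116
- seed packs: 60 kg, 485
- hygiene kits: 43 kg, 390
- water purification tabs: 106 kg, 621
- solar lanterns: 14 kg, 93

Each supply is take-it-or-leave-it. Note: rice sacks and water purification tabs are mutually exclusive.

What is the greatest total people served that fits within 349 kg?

2594

Best packing: medical dressings + jerry cans + tool kits + rice sacks + seed packs + hygiene kits + solar lanterns — 346 kg, 2594 total.
That's the maximum — no feasible swap from here does better than 2594.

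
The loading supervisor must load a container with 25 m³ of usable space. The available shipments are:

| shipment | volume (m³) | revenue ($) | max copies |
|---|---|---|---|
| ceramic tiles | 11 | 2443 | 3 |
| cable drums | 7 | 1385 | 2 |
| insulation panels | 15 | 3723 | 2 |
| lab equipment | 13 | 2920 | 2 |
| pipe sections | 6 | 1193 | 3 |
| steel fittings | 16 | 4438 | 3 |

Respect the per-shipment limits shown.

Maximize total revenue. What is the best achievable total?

5823

Ranking by ratio (revenue/m³): steel fittings 277.38, insulation panels 248.20, lab equipment 224.62.
Taking the top-ratio shipments first gives pipe sections + steel fittings for 5631 (22 m³).
Replace pipe sections with cable drums: the trade gains 192 net, giving 5823 at 23 m³.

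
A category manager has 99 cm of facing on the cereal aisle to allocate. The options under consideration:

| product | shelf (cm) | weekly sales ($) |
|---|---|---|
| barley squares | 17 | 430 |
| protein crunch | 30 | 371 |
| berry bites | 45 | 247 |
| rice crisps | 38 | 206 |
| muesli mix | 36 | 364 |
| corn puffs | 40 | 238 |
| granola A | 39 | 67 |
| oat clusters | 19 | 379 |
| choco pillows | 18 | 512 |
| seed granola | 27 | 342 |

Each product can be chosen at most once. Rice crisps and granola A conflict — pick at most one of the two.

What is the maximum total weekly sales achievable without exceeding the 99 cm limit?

1692

Filling by ratio: barley squares + oat clusters + choco pillows + seed granola for 1663, with 18 cm left unused.
Dropping seed granola frees 27 cm; slotting in protein crunch (30 cm) lifts the total to 1692 at 84 cm.
Nothing else feasible within 99 cm beats 1692.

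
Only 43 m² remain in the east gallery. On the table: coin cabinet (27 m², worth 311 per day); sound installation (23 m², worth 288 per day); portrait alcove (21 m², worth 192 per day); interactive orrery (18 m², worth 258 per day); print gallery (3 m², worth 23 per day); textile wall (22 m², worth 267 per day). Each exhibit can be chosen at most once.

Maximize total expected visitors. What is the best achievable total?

548

By expected visitors per m²: interactive orrery 14.33, sound installation 12.52, textile wall 12.14, coin cabinet 11.52 lead.
Greedy by ratio would take sound installation + interactive orrery: 41 m² used, total 546.
Dropping sound installation frees 23 m²; slotting in print gallery + textile wall (25 m²) lifts the total to 548 at 43 m².
The closest alternative, sound installation + interactive orrery, reaches only 546.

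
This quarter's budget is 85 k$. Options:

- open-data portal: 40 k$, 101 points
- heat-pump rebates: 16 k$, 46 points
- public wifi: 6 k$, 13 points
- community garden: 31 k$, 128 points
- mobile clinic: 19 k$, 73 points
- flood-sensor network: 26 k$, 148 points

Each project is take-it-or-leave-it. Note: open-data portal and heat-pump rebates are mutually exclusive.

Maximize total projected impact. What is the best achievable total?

Density check — flood-sensor network 5.69, community garden 4.13, mobile clinic 3.84 are the best per k$.
The ratio ordering already packs tightly: public wifi + community garden + mobile clinic + flood-sensor network, 82 k$, 362.
The closest alternative, community garden + mobile clinic + flood-sensor network, reaches only 349.

362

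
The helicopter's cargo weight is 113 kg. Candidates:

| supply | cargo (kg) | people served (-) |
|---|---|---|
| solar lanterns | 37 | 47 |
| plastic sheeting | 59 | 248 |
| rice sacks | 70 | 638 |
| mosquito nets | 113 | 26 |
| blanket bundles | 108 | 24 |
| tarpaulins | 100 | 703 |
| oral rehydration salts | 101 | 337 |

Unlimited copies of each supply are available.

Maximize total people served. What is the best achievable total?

703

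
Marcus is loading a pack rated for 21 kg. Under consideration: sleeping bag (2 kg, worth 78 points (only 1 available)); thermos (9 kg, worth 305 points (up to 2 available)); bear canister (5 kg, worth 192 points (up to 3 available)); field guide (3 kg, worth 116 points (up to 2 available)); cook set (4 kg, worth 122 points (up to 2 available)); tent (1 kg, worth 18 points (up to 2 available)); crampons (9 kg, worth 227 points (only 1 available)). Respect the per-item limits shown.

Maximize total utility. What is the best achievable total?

Filling by ratio: sleeping bag + 2×bear canister + 2×field guide + 2×tent for 730, with 1 kg left unused.
Replace sleeping bag and 2×tent with bear canister: the trade gains 78 net, giving 808 at 21 kg.

808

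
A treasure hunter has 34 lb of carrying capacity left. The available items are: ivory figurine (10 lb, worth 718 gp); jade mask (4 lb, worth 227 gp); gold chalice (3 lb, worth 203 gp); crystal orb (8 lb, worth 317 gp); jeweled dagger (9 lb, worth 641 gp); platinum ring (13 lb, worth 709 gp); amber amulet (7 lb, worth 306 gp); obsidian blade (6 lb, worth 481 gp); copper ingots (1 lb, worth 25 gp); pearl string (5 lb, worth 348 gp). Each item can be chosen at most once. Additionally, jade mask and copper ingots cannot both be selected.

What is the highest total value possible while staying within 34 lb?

2416

Best packing: ivory figurine + gold chalice + jeweled dagger + obsidian blade + copper ingots + pearl string — 34 lb, 2416 total.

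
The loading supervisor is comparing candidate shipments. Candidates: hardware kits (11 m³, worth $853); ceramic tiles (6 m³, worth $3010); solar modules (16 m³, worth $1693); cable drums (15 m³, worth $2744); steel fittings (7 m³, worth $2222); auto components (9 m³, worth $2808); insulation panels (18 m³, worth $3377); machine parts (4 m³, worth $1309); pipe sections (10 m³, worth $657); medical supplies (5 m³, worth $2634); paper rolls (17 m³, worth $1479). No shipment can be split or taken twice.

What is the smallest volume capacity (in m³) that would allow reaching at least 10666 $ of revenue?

Need the lightest bundle worth ≥ 10666.
ceramic tiles + steel fittings + auto components + medical supplies reaches 10674 using 27 m³.
Below 27 m³ the best achievable stays under 10666.

27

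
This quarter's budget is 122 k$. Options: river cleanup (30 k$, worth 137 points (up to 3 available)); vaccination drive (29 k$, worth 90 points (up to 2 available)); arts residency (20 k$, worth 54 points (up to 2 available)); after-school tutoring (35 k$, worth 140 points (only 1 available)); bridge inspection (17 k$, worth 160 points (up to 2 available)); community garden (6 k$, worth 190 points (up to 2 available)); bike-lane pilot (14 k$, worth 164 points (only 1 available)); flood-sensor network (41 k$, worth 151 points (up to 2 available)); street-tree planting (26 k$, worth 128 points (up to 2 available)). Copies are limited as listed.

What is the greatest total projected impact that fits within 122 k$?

By projected impact per k$: community garden 31.67, bike-lane pilot 11.71, bridge inspection 9.41 lead.
Filling by ratio: 2×bridge inspection + 2×community garden + bike-lane pilot + 2×street-tree planting for 1120, with 10 k$ left unused.
The 52 k$ tied up in 2×street-tree planting is better spent on 2×river cleanup — total rises to 1138 (120 k$).
Every other selection either busts 122 k$ or exceeds an availability limit or fails to beat 1138.

1138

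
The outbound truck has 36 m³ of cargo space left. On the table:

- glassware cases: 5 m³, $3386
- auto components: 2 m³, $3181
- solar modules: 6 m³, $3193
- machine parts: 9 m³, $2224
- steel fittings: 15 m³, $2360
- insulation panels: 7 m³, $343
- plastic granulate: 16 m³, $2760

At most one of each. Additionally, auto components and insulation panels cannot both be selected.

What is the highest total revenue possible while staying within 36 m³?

Best packing: glassware cases + auto components + solar modules + plastic granulate — 29 m³, 12520 total.

12520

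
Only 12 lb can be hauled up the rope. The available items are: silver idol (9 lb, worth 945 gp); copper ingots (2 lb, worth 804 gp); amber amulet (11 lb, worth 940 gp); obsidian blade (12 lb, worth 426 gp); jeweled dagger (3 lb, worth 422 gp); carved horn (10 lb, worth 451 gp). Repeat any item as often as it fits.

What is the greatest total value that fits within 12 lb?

Best packing: 6×copper ingots — 12 lb, 4824 total.

4824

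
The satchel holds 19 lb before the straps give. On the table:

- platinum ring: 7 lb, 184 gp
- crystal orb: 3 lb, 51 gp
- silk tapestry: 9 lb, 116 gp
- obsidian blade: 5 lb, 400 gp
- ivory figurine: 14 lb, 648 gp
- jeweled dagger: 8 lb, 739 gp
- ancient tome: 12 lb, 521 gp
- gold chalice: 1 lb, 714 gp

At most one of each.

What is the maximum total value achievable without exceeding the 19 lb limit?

1904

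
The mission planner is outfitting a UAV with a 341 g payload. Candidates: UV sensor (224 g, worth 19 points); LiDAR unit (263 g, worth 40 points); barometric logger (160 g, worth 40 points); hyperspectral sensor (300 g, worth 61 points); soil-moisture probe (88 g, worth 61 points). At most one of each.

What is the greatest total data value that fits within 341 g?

101

Taking barometric logger + soil-moisture probe: 248 g used, 101 in data value.
Runner-up UV sensor + soil-moisture probe tops out at 80.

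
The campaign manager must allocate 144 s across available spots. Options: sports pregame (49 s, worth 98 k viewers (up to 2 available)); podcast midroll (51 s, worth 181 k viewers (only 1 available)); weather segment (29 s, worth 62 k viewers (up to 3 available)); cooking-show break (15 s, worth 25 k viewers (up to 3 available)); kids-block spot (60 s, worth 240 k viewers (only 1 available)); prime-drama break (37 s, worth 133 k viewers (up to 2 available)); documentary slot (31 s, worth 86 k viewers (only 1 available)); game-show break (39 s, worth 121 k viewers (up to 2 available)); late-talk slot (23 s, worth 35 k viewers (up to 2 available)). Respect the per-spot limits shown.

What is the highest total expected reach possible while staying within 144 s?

By expected reach per s: kids-block spot 4.00, prime-drama break 3.59, podcast midroll 3.55, game-show break 3.10 lead.
Taking the top-ratio spots first gives kids-block spot + 2×prime-drama break for 506 (134 s).
Replace 2×prime-drama break with podcast midroll + documentary slot: the trade gains 1 net, giving 507 at 142 s.
No other feasible combination exceeds 507.

507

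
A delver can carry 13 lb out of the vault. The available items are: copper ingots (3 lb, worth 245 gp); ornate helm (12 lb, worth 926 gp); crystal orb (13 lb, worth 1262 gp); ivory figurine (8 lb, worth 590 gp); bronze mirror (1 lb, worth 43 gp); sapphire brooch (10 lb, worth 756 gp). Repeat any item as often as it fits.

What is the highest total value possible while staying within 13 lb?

1262

Density check — crystal orb 97.08, copper ingots 81.67, ornate helm 77.17, sapphire brooch 75.60 are the best per lb.
Crystal orb uses 13 of the 13 lb and totals 1262.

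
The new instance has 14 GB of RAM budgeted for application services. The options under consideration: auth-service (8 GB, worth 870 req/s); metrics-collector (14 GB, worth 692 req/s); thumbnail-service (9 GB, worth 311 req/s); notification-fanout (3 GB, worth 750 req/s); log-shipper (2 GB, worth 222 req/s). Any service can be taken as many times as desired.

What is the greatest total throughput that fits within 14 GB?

Density check — notification-fanout 250.00, log-shipper 111.00, auth-service 108.75 are the best per GB.
The ratio ordering already packs tightly: 4×notification-fanout + log-shipper, 14 GB, 3222.
That's the maximum — no swap from here does better than 3222.

3222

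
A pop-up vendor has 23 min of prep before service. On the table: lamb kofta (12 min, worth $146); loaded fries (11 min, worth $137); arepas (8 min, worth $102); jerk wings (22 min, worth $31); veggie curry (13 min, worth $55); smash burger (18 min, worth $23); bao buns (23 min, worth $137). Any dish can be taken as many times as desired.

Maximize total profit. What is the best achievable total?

283

Greedy by ratio would take 2×arepas: 16 min used, total 204.
Dropping 2×arepas frees 16 min; slotting in lamb kofta + loaded fries (23 min) lifts the total to 283 at 23 min.
Every other selection either busts 23 min or fails to beat 283.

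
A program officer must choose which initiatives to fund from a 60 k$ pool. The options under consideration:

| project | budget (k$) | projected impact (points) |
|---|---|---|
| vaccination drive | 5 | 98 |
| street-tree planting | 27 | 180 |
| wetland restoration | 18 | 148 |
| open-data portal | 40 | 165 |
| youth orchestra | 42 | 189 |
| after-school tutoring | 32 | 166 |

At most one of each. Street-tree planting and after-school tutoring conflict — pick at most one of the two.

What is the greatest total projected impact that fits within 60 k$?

426

Density check — vaccination drive 19.60, wetland restoration 8.22, street-tree planting 6.67 are the best per k$.
The ratio ordering already packs tightly: vaccination drive + street-tree planting + wetland restoration, 50 k$, 426.
The closest alternative, vaccination drive + wetland restoration + after-school tutoring, reaches only 412.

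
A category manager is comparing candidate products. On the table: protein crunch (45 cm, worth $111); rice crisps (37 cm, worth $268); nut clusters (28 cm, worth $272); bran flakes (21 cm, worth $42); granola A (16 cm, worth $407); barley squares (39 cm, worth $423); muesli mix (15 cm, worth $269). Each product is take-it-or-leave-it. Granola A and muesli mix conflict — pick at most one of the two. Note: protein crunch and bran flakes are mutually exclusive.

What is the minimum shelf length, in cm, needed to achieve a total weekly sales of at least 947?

81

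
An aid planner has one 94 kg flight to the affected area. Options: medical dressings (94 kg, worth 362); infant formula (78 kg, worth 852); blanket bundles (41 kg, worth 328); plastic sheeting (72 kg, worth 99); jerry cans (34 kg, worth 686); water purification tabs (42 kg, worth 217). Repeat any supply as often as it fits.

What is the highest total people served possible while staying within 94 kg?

2×jerry cans uses 68 of the 94 kg and totals 1372.
No other feasible combination exceeds 1372.

1372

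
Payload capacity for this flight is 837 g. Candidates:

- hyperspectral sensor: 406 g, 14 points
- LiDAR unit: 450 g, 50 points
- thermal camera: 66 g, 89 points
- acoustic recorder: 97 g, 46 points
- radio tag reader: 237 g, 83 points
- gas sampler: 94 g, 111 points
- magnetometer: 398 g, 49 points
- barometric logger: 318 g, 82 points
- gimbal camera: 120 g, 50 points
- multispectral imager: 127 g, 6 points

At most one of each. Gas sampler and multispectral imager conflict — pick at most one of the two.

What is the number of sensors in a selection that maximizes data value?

5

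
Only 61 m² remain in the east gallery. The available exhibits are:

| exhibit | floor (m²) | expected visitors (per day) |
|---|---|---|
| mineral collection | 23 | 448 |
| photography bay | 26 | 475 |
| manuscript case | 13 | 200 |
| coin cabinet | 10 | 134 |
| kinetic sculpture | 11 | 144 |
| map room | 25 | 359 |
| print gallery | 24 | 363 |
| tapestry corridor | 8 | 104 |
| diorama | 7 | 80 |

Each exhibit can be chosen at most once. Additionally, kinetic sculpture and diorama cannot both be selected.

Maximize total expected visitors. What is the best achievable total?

1067

Greedy by ratio would take mineral collection + photography bay + coin cabinet: 59 m² used, total 1057.
The 10 m² tied up in coin cabinet is better spent on kinetic sculpture — total rises to 1067 (60 m²).
Next best is mineral collection + photography bay + coin cabinet at 1057 (59 m²) — short by 10.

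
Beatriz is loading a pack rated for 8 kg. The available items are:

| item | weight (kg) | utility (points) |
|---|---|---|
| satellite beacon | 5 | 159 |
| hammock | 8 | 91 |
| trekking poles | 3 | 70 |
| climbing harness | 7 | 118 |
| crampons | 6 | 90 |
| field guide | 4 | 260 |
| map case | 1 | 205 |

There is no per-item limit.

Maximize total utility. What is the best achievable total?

Best packing: 8×map case — 8 kg, 1640 total.

1640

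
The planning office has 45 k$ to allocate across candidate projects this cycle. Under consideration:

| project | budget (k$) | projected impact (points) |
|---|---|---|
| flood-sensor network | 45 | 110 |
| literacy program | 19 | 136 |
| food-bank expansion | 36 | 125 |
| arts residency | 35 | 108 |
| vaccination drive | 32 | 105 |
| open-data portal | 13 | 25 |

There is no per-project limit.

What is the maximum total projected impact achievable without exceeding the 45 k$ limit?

272

Density check — literacy program 7.16, food-bank expansion 3.47, vaccination drive 3.28, arts residency 3.09 are the best per k$.
The ratio ordering already packs tightly: 2×literacy program, 38 k$, 272.
The spare 7 k$ is too small for any remaining project, and no exchange beats 272.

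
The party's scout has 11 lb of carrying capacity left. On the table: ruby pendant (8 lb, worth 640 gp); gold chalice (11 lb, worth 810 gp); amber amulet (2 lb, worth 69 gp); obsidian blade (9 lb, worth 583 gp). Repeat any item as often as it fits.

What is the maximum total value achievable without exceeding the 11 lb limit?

The ratio heuristic lands on ruby pendant + amber amulet (709) but leaves 1 lb idle.
Dropping ruby pendant and amber amulet frees 10 lb; slotting in gold chalice (11 lb) lifts the total to 810 at 11 lb.

810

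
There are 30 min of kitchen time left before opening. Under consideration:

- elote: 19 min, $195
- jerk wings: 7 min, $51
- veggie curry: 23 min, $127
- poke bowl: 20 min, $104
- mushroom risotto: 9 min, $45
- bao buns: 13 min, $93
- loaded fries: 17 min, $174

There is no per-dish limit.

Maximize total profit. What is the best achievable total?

Taking the top-ratio dishes first gives elote + jerk wings for 246 (26 min).
Replace elote and jerk wings with bao buns + loaded fries: the trade gains 21 net, giving 267 at 30 min.
Every other selection either busts 30 min or fails to beat 267.

267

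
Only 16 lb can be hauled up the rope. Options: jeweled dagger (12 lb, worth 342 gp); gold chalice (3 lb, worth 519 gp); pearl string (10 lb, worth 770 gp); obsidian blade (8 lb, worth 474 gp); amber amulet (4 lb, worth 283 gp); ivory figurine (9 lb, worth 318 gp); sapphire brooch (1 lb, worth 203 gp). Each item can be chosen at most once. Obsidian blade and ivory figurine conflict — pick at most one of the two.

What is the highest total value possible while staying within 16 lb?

1492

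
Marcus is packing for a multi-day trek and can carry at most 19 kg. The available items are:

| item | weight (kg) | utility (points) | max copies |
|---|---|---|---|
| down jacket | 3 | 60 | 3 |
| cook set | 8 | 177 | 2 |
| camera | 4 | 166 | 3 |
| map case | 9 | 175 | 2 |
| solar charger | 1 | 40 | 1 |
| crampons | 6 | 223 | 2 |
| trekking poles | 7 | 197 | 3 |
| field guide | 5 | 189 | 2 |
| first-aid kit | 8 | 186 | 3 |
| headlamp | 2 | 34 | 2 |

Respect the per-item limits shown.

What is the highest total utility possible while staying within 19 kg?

761

Greedy by ratio would take 3×camera + solar charger + field guide: 18 kg used, total 727.
Replace field guide with crampons: the trade gains 34 net, giving 761 at 19 kg.
That's the maximum — no swap from here does better than 761.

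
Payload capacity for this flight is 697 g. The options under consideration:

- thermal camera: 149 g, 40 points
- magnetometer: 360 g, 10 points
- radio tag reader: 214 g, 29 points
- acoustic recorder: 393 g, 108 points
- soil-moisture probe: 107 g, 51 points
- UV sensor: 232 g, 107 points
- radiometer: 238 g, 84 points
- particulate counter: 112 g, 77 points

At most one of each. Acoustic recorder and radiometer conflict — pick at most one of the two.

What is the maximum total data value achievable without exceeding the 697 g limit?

Taking soil-moisture probe + UV sensor + radiometer + particulate counter: 689 g used, 319 in data value.

319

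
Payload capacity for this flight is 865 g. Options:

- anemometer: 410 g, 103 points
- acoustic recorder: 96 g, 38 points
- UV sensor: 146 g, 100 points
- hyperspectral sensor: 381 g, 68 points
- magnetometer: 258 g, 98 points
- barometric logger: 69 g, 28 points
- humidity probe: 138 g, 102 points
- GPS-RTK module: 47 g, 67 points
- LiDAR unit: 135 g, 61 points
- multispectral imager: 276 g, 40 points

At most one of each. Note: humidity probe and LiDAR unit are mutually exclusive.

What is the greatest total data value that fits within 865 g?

433

Ranking by ratio (data value/g): GPS-RTK module 1.43, humidity probe 0.74, UV sensor 0.68, LiDAR unit 0.45.
Best packing: acoustic recorder + UV sensor + magnetometer + barometric logger + humidity probe + GPS-RTK module — 754 g, 433 total.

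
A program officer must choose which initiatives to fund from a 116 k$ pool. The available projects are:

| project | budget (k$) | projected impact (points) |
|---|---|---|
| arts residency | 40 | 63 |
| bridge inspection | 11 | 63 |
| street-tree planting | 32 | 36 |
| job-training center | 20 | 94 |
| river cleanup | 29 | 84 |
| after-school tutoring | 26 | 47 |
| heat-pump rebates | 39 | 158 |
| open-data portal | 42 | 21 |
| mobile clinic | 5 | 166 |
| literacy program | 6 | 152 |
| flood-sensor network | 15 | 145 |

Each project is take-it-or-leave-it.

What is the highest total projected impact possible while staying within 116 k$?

799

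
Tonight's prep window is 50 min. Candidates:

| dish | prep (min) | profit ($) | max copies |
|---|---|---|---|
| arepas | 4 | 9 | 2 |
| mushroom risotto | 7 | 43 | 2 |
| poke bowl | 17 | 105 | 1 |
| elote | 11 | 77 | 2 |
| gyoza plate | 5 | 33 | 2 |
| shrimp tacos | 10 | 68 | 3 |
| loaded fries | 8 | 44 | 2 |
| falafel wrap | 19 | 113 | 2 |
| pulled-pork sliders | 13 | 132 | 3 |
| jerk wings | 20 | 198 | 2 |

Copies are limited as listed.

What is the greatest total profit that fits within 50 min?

473

Ranking by ratio (profit/min): pulled-pork sliders 10.15, jerk wings 9.90, elote 7.00.
Elote + 3×pulled-pork sliders uses 50 of the 50 min and totals 473.
Every other selection either busts 50 min or exceeds an availability limit or fails to beat 473.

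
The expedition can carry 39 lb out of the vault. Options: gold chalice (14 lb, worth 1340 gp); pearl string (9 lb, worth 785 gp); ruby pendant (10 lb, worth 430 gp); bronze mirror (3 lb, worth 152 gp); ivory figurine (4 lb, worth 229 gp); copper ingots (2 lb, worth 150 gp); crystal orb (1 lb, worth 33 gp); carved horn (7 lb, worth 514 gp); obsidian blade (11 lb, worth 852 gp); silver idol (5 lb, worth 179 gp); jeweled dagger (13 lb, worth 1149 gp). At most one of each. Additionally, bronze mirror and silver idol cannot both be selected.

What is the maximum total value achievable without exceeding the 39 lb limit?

3457

Taking gold chalice + pearl string + copper ingots + crystal orb + jeweled dagger: 39 lb used, 3457 in value.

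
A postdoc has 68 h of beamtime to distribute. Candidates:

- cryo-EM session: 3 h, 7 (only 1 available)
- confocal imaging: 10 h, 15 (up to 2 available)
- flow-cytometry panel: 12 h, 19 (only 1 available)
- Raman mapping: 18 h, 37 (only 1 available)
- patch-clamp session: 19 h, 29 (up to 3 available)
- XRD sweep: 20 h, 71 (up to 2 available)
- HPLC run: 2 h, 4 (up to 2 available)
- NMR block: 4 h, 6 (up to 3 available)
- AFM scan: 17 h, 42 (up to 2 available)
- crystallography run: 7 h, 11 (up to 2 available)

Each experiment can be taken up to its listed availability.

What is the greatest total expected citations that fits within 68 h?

205

Ranking by ratio (expected citations/h): XRD sweep 3.55, AFM scan 2.47, cryo-EM session 2.33.
The ratio ordering already packs tightly: cryo-EM session + 2×XRD sweep + 2×HPLC run + NMR block + AFM scan, 68 h, 205.
No other feasible combination exceeds 205.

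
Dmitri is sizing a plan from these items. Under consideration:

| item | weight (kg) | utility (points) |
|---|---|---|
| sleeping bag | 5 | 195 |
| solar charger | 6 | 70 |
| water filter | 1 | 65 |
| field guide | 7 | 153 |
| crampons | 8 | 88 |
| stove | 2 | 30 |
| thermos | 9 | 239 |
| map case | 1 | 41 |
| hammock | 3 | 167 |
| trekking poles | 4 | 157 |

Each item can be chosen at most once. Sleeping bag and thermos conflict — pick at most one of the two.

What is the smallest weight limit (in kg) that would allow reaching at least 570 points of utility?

Need the lightest bundle worth ≥ 570.
sleeping bag + water filter + hammock + trekking poles: 584 utility at 13 kg.
Below 13 kg the best achievable stays under 570.

13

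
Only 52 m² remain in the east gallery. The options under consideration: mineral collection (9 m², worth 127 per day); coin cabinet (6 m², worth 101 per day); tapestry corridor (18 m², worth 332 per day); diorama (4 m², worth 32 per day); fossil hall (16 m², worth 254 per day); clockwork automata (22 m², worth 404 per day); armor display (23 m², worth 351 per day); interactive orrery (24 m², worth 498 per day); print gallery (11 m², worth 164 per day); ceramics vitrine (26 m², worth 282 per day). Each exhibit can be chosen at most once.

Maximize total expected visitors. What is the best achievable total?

1003

Greedy by ratio would take coin cabinet + tapestry corridor + diorama + interactive orrery: 52 m² used, total 963.
Dropping tapestry corridor and diorama frees 22 m²; slotting in clockwork automata (22 m²) lifts the total to 1003 at 52 m².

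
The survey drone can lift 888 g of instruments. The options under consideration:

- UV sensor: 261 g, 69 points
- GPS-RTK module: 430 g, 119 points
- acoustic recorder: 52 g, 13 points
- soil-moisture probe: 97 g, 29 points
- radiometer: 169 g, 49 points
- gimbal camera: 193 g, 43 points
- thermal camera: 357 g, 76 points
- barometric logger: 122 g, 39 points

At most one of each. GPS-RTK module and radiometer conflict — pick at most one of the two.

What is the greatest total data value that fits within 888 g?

UV sensor + GPS-RTK module + acoustic recorder + barometric logger uses 865 of the 888 g and totals 240.
Next best is UV sensor + GPS-RTK module + gimbal camera at 231 (884 g) — short by 9.

240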